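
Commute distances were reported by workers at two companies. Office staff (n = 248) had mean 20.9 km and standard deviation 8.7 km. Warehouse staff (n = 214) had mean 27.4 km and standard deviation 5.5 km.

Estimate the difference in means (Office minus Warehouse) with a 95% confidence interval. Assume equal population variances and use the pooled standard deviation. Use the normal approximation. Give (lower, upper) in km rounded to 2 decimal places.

Pooled variance s_p² = [247·8.7² + 213·5.5²] / (248+214−2) = 54.6493, so s_p = 7.3925.
SE_diff = s_p·√(1/n₁ + 1/n₂) = 7.3925·√(1/248 + 1/214) = 0.6897.
z* = 1.960; margin = 1.960 × 0.6897 = 1.3518.
Difference = 20.9 − 27.4 = -6.5000.
-6.5000 ± 1.3518 → (-7.85, -5.15).

(-7.85, -5.15)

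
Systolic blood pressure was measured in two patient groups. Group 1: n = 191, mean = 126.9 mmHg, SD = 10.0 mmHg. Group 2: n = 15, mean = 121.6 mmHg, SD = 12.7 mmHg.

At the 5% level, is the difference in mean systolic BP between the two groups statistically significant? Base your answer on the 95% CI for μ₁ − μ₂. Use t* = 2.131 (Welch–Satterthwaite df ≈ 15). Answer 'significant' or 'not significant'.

not significant

Standard errors of each mean: 10.0/√191 = 0.7236 and 12.7/√15 = 3.2791.
SE(x̄₁ − x̄₂) = √(0.7236² + 3.2791²) = 3.3580 for independent samples with unequal variances.
With t* = 2.131, the margin is 2.131 × 3.3580 = 7.1559.
x̄₁ − x̄₂ = 126.9 − 121.6 = 5.3000; the interval is 5.3000 ± 7.1559 = (-1.8559, 12.4559).
The interval (-1.8559, 12.4559) contains 0, so the difference is not significant.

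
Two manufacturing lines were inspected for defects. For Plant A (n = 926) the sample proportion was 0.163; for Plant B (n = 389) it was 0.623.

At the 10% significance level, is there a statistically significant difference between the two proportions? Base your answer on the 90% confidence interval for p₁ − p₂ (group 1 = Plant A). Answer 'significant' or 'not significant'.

SE₁ = √(p̂₁(1−p̂₁)/n₁) = √(0.1630·0.8370/926) = 0.01214; SE₂ = √(0.6230·0.3770/389) = 0.02457.
Independent samples: SE of the difference = √(SE₁² + SE₂²) = √(0.0001473796 + 0.0006036849) = 0.02741.
z* for 90% confidence is 1.645, so the margin of error is 1.645 × 0.02741 = 0.04509.
Point estimate p̂₁ − p̂₂ = 0.1630 − 0.6230 = -0.4600.
-0.4600 ± 0.04509 → (-0.50509, -0.41491).
The interval (-0.50509, -0.41491) does not contain 0, so the difference is significant.

significant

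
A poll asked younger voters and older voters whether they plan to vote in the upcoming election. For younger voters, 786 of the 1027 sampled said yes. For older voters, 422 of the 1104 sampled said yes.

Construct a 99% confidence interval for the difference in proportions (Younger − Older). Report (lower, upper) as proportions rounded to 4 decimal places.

(0.3323, 0.4339)

p̂₁ = 786/1027 = 0.7653 and p̂₂ = 422/1104 = 0.3822.
SE₁ = √(p̂₁(1−p̂₁)/n₁) = √(0.7653·0.2347/1027) = 0.01322; SE₂ = √(0.3822·0.6178/1104) = 0.01462.
Independent samples: SE of the difference = √(SE₁² + SE₂²) = √(0.0001747684 + 0.0002137444) = 0.01971.
z* for 99% confidence is 2.576, so the margin of error is 2.576 × 0.01971 = 0.05077.
Point estimate p̂₁ − p̂₂ = 0.7653 − 0.3822 = 0.3831.
0.3831 ± 0.05077 → (0.3323, 0.4339).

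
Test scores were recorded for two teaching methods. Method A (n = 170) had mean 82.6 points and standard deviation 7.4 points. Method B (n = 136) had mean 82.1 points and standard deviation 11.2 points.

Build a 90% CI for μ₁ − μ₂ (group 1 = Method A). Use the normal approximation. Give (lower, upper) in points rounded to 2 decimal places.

SE₁ = s₁/√n₁ = 7.4/√170 = 0.5676; SE₂ = 11.2/√136 = 0.9604.
Independent samples, unequal variances: SE_diff = √(SE₁² + SE₂²) = √(0.32216976 + 0.92236816) = 1.1156.
z* = 1.645, so margin of error = 1.645 × 1.1156 = 1.8352.
Difference in means = 82.6 − 82.1 = 0.5000.
0.5000 ± 1.8352 → (-1.34, 2.34).

(-1.34, 2.34)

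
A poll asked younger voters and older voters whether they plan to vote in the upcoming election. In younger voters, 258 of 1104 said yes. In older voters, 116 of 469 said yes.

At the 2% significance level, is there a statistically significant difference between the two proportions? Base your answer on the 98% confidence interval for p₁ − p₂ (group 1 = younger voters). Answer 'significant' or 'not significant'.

not significant

Sample proportions: 258/1104 = 0.2337, 116/469 = 0.2473.
Each SE is √(p̂(1−p̂)/n): √(0.2337·0.7663/1104) = 0.01274 and √(0.2473·0.7527/469) = 0.01992.
SE(p̂₁ − p̂₂) = √(SE₁² + SE₂²) = √(0.0001623076 + 0.0003968064) = 0.02365, since the two samples are independent.
At 98% confidence z* = 2.326; margin = 2.326 × 0.02365 = 0.05501.
The difference is 0.2337 − 0.2473 = -0.0136, so the interval is -0.0136 ± 0.05501 = (-0.06861, 0.04141).
The interval (-0.06861, 0.04141) contains 0, so the difference is not significant.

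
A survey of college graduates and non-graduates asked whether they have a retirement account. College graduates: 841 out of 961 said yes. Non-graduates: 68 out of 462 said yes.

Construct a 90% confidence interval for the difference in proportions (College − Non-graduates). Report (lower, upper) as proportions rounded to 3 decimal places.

First, p̂₁ = 841/961 = 0.8751; p̂₂ = 68/462 = 0.1472.
The two standard errors are √(0.8751×0.1249/961) = 0.01066 and √(0.1472×0.8528/462) = 0.01648.
Because the samples are independent, SE_diff = √(0.01066² + 0.01648²) = 0.01963.
Using z* = 1.645 for 90%, ME = 1.645 × 0.01963 = 0.03229.
p̂₁ − p̂₂ = 0.7279; interval 0.7279 ± 0.03229 gives (0.696, 0.760).

(0.696, 0.760)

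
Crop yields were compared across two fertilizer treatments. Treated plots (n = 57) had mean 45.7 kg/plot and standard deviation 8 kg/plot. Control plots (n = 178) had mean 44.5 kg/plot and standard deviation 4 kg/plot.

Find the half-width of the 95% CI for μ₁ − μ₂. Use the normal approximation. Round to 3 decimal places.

SE₁ = s₁/√n₁ = 8/√57 = 1.0596; SE₂ = 4/√178 = 0.2998.
Independent samples, unequal variances: SE_diff = √(SE₁² + SE₂²) = √(1.12275216 + 0.08988004) = 1.1012.
z* = 1.960, so margin of error = 1.960 × 1.1012 = 2.1584.

2.158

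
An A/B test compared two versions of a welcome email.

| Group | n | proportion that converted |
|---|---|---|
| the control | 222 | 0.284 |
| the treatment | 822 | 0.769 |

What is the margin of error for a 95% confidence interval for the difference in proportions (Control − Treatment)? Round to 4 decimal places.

0.0659

SE₁ = √(p̂₁(1−p̂₁)/n₁) = √(0.2840·0.7160/222) = 0.03026; SE₂ = √(0.7690·0.2310/822) = 0.01470.
Independent samples: SE of the difference = √(SE₁² + SE₂²) = √(0.0009156676 + 0.00021609) = 0.03364.
z* for 95% confidence is 1.960, so the margin of error is 1.960 × 0.03364 = 0.06593.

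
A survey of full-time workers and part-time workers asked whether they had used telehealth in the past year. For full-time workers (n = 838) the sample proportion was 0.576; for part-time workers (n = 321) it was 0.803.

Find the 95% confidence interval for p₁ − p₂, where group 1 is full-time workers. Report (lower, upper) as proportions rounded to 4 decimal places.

SE₁ = √(p̂₁(1−p̂₁)/n₁) = √(0.5760·0.4240/838) = 0.01707; SE₂ = √(0.8030·0.1970/321) = 0.02220.
Independent samples: SE of the difference = √(SE₁² + SE₂²) = √(0.0002913849 + 0.00049284) = 0.02800.
z* for 95% confidence is 1.960, so the margin of error is 1.960 × 0.02800 = 0.05488.
Point estimate p̂₁ − p̂₂ = 0.5760 − 0.8030 = -0.2270.
-0.2270 ± 0.05488 → (-0.2819, -0.1721).

(-0.2819, -0.1721)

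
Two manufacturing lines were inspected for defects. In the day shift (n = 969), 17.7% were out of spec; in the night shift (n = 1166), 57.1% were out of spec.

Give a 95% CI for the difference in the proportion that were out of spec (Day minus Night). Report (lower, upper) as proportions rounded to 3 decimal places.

(-0.431, -0.357)

The two standard errors are √(0.1770×0.8230/969) = 0.01226 and √(0.5710×0.4290/1166) = 0.01449.
Because the samples are independent, SE_diff = √(0.01226² + 0.01449²) = 0.01898.
Using z* = 1.960 for 95%, ME = 1.960 × 0.01898 = 0.03720.
p̂₁ − p̂₂ = -0.3940; interval -0.3940 ± 0.03720 gives (-0.431, -0.357).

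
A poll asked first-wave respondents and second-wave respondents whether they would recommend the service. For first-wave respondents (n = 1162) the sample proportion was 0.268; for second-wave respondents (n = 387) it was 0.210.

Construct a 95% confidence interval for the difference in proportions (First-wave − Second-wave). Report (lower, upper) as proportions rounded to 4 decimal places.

(0.0101, 0.1059)

SE₁ = √(p̂₁(1−p̂₁)/n₁) = √(0.2680·0.7320/1162) = 0.01299; SE₂ = √(0.2100·0.7900/387) = 0.02070.
Independent samples: SE of the difference = √(SE₁² + SE₂²) = √(0.0001687401 + 0.00042849) = 0.02444.
z* for 95% confidence is 1.960, so the margin of error is 1.960 × 0.02444 = 0.04790.
Point estimate p̂₁ − p̂₂ = 0.2680 − 0.2100 = 0.0580.
0.0580 ± 0.04790 → (0.0101, 0.1059).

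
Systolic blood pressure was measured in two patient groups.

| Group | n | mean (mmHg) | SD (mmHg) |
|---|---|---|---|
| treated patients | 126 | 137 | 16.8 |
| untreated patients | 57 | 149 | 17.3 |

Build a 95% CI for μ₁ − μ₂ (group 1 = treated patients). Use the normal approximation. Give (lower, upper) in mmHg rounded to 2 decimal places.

(-17.36, -6.64)

Standard errors of each mean: 16.8/√126 = 1.4967 and 17.3/√57 = 2.2914.
SE(x̄₁ − x̄₂) = √(1.4967² + 2.2914²) = 2.7369 for independent samples with unequal variances.
With z* = 1.960, the margin is 1.960 × 2.7369 = 5.3643.
x̄₁ − x̄₂ = 137 − 149 = -12.0000; the interval is -12.0000 ± 5.3643 = (-17.36, -6.64).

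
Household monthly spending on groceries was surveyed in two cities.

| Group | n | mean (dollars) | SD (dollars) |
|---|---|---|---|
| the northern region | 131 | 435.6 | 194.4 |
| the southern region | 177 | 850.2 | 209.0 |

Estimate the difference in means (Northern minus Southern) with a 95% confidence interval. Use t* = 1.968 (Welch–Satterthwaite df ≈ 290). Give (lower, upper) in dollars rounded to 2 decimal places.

SE₁ = s₁/√n₁ = 194.4/√131 = 16.9848; SE₂ = 209.0/√177 = 15.7094.
Independent samples, unequal variances: SE_diff = √(SE₁² + SE₂²) = √(288.48343104 + 246.78524836) = 23.1359.
t* = 1.968, so margin of error = 1.968 × 23.1359 = 45.5315.
Difference in means = 435.6 − 850.2 = -414.6000.
-414.6000 ± 45.5315 → (-460.13, -369.07).

(-460.13, -369.07)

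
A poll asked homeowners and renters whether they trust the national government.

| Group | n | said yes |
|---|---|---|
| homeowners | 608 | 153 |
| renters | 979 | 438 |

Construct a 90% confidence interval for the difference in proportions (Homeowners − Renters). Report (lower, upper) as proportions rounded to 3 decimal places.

(-0.235, -0.157)

p̂₁ = 153/608 = 0.2516 and p̂₂ = 438/979 = 0.4474.
SE₁ = √(p̂₁(1−p̂₁)/n₁) = √(0.2516·0.7484/608) = 0.01760; SE₂ = √(0.4474·0.5526/979) = 0.01589.
Independent samples: SE of the difference = √(SE₁² + SE₂²) = √(0.00030976 + 0.0002524921) = 0.02371.
z* for 90% confidence is 1.645, so the margin of error is 1.645 × 0.02371 = 0.03900.
Point estimate p̂₁ − p̂₂ = 0.2516 − 0.4474 = -0.1958.
-0.1958 ± 0.03900 → (-0.235, -0.157).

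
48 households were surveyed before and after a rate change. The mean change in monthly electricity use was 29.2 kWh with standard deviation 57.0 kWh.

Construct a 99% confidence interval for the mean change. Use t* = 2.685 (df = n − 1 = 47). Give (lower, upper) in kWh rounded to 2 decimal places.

(7.11, 51.29)

This is a matched-pairs design, so SE = s_d/√n = 57.0/√48 = 8.2272.
Margin = 2.685 × 8.2272 = 22.0900; the interval is 29.2 ± 22.0900 = (7.11, 51.29).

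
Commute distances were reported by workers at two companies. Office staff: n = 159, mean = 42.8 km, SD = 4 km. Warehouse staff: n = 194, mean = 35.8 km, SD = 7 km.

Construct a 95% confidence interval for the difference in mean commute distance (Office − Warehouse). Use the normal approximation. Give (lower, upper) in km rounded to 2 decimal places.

(5.84, 8.16)

SE₁ = s₁/√n₁ = 4/√159 = 0.3172; SE₂ = 7/√194 = 0.5026.
Independent samples, unequal variances: SE_diff = √(SE₁² + SE₂²) = √(0.10061584 + 0.25260676) = 0.5943.
z* = 1.960, so margin of error = 1.960 × 0.5943 = 1.1648.
Difference in means = 42.8 − 35.8 = 7.0000.
7.0000 ± 1.1648 → (5.84, 8.16).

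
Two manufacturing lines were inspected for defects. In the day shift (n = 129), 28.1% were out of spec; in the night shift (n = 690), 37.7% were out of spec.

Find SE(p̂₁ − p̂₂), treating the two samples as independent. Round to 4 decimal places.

0.0437

The two standard errors are √(0.2810×0.7190/129) = 0.03958 and √(0.3770×0.6230/690) = 0.01845.
Because the samples are independent, SE_diff = √(0.03958² + 0.01845²) = 0.04367.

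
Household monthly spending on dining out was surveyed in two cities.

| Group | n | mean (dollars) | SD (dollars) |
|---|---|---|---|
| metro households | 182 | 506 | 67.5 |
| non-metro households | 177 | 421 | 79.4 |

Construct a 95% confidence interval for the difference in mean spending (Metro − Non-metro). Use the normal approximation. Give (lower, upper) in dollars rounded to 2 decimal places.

SE₁ = s₁/√n₁ = 67.5/√182 = 5.0034; SE₂ = 79.4/√177 = 5.9681.
Independent samples, unequal variances: SE_diff = √(SE₁² + SE₂²) = √(25.03401156 + 35.61821761) = 7.7880.
z* = 1.960, so margin of error = 1.960 × 7.7880 = 15.2645.
Difference in means = 506 − 421 = 85.0000.
85.0000 ± 15.2645 → (69.74, 100.26).

(69.74, 100.26)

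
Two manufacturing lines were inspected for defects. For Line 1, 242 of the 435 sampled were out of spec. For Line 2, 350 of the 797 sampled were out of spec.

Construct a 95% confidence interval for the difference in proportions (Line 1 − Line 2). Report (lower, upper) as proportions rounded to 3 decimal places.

(0.059, 0.175)

First, p̂₁ = 242/435 = 0.5563; p̂₂ = 350/797 = 0.4391.
The two standard errors are √(0.5563×0.4437/435) = 0.02382 and √(0.4391×0.5609/797) = 0.01758.
Because the samples are independent, SE_diff = √(0.02382² + 0.01758²) = 0.02960.
Using z* = 1.960 for 95%, ME = 1.960 × 0.02960 = 0.05802.
p̂₁ − p̂₂ = 0.1172; interval 0.1172 ± 0.05802 gives (0.059, 0.175).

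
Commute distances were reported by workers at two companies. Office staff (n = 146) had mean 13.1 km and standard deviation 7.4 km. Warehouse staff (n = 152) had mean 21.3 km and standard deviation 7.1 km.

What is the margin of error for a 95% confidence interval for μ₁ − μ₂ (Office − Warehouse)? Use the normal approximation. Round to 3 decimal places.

SE₁ = s₁/√n₁ = 7.4/√146 = 0.6124; SE₂ = 7.1/√152 = 0.5759.
Independent samples, unequal variances: SE_diff = √(SE₁² + SE₂²) = √(0.37503376 + 0.33166081) = 0.8407.
z* = 1.960, so margin of error = 1.960 × 0.8407 = 1.6478.

1.648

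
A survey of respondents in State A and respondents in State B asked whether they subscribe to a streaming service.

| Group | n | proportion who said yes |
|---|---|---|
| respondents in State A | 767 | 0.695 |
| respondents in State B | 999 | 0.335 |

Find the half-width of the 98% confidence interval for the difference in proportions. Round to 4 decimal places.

0.0520

Each SE is √(p̂(1−p̂)/n): √(0.6950·0.3050/767) = 0.01662 and √(0.3350·0.6650/999) = 0.01493.
SE(p̂₁ − p̂₂) = √(SE₁² + SE₂²) = √(0.0002762244 + 0.0002229049) = 0.02234, since the two samples are independent.
At 98% confidence z* = 2.326; margin = 2.326 × 0.02234 = 0.05196.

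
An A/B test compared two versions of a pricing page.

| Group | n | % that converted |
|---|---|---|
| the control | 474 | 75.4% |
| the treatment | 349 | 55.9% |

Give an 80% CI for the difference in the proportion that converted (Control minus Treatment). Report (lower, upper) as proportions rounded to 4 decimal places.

The two standard errors are √(0.7540×0.2460/474) = 0.01978 and √(0.5590×0.4410/349) = 0.02658.
Because the samples are independent, SE_diff = √(0.01978² + 0.02658²) = 0.03313.
Using z* = 1.282 for 80%, ME = 1.282 × 0.03313 = 0.04247.
p̂₁ − p̂₂ = 0.1950; interval 0.1950 ± 0.04247 gives (0.1525, 0.2375).

(0.1525, 0.2375)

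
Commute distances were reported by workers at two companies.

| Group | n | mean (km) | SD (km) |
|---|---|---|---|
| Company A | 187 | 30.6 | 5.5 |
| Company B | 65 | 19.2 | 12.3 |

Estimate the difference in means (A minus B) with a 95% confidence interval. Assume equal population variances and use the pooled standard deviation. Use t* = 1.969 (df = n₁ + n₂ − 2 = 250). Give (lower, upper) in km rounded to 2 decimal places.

(9.18, 13.62)

Pooled variance s_p² = [186·5.5² + 64·12.3²] / (187+65−2) = 61.2362, so s_p = 7.8254.
SE_diff = s_p·√(1/n₁ + 1/n₂) = 7.8254·√(1/187 + 1/65) = 1.1268.
t* = 1.969; margin = 1.969 × 1.1268 = 2.2187.
Difference = 30.6 − 19.2 = 11.4000.
11.4000 ± 2.2187 → (9.18, 13.62).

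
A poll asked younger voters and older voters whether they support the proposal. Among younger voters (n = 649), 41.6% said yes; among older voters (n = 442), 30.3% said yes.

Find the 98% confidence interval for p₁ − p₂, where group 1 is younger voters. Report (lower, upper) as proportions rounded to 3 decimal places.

(0.045, 0.181)

The two standard errors are √(0.4160×0.5840/649) = 0.01935 and √(0.3030×0.6970/442) = 0.02186.
Because the samples are independent, SE_diff = √(0.01935² + 0.02186²) = 0.02919.
Using z* = 2.326 for 98%, ME = 2.326 × 0.02919 = 0.06790.
p̂₁ − p̂₂ = 0.1130; interval 0.1130 ± 0.06790 gives (0.045, 0.181).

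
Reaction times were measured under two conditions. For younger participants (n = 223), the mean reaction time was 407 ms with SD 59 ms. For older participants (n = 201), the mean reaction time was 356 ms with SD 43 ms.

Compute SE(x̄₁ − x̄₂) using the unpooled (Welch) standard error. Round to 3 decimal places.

4.981

Per-group SEs: s₁/√n₁ = 59/√223 = 3.9509, s₂/√n₂ = 43/√201 = 3.0330.
Unpooled SE of the difference: √(15.60961081 + 9.199089) = 4.9808.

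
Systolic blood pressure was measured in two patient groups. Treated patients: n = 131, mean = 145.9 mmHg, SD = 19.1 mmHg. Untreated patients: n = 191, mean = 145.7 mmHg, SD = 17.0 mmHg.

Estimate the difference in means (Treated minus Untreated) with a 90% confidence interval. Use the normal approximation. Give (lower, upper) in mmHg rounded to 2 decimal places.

(-3.21, 3.61)

SE₁ = s₁/√n₁ = 19.1/√131 = 1.6688; SE₂ = 17.0/√191 = 1.2301.
Independent samples, unequal variances: SE_diff = √(SE₁² + SE₂²) = √(2.78489344 + 1.51314601) = 2.0732.
z* = 1.645, so margin of error = 1.645 × 2.0732 = 3.4104.
Difference in means = 145.9 − 145.7 = 0.2000.
0.2000 ± 3.4104 → (-3.21, 3.61).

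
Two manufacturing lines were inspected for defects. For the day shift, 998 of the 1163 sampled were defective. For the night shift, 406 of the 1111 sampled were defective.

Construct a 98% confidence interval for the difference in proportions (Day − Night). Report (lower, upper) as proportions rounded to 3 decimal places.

Sample proportions: 998/1163 = 0.8581, 406/1111 = 0.3654.
Each SE is √(p̂(1−p̂)/n): √(0.8581·0.1419/1163) = 0.01023 and √(0.3654·0.6346/1111) = 0.01445.
SE(p̂₁ − p̂₂) = √(SE₁² + SE₂²) = √(0.0001046529 + 0.0002088025) = 0.01770, since the two samples are independent.
At 98% confidence z* = 2.326; margin = 2.326 × 0.01770 = 0.04117.
The difference is 0.8581 − 0.3654 = 0.4927, so the interval is 0.4927 ± 0.04117 = (0.452, 0.534).

(0.452, 0.534)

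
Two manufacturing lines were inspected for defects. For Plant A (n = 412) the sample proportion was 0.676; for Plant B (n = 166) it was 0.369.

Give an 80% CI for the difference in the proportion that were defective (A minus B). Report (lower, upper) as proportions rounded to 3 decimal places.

The two standard errors are √(0.6760×0.3240/412) = 0.02306 and √(0.3690×0.6310/166) = 0.03745.
Because the samples are independent, SE_diff = √(0.02306² + 0.03745²) = 0.04398.
Using z* = 1.282 for 80%, ME = 1.282 × 0.04398 = 0.05638.
p̂₁ − p̂₂ = 0.3070; interval 0.3070 ± 0.05638 gives (0.251, 0.363).

(0.251, 0.363)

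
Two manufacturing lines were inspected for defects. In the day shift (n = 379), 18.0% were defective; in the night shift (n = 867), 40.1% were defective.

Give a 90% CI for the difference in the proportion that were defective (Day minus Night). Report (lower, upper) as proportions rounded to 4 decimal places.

SE₁ = √(p̂₁(1−p̂₁)/n₁) = √(0.1800·0.8200/379) = 0.01973; SE₂ = √(0.4010·0.5990/867) = 0.01664.
Independent samples: SE of the difference = √(SE₁² + SE₂²) = √(0.0003892729 + 0.0002768896) = 0.02581.
z* for 90% confidence is 1.645, so the margin of error is 1.645 × 0.02581 = 0.04246.
Point estimate p̂₁ − p̂₂ = 0.1800 − 0.4010 = -0.2210.
-0.2210 ± 0.04246 → (-0.2635, -0.1785).

(-0.2635, -0.1785)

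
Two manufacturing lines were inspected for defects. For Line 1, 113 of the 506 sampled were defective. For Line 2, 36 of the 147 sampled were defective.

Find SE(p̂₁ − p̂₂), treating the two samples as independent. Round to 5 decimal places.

0.04001

Sample proportions: 113/506 = 0.2233, 36/147 = 0.2449.
Each SE is √(p̂(1−p̂)/n): √(0.2233·0.7767/506) = 0.01851 and √(0.2449·0.7551/147) = 0.03547.
SE(p̂₁ − p̂₂) = √(SE₁² + SE₂²) = √(0.0003426201 + 0.0012581209) = 0.04001, since the two samples are independent.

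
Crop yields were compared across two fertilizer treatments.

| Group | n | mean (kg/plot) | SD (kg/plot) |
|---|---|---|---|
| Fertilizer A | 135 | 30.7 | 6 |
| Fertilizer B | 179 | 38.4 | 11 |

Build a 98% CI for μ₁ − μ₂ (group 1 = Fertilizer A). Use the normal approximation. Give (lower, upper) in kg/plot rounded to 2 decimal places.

(-9.96, -5.44)

Per-group SEs: s₁/√n₁ = 6/√135 = 0.5164, s₂/√n₂ = 11/√179 = 0.8222.
Unpooled SE of the difference: √(0.26666896 + 0.67601284) = 0.9709.
Margin of error = z* · SE = 2.326 × 0.9709 = 2.2583.
x̄₁ − x̄₂ = 30.7 − 38.4 = -7.7000.
CI: -7.7000 ± 2.2583 = (-9.96, -5.44).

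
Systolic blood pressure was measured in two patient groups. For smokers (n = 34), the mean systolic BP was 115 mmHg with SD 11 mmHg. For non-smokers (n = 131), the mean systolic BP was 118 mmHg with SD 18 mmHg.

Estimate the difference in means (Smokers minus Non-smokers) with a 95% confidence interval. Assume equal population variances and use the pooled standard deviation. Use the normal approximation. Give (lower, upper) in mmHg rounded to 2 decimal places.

(-9.35, 3.35)

s_p = √[((n₁−1)s₁² + (n₂−1)s₂²)/(n₁+n₂−2)] = √[(33·11² + 130·18²)/163] = 16.8197.
SE = 16.8197·√(1/34 + 1/131) = 3.2373.
With z* = 1.960, margin = 1.960 × 3.2373 = 6.3451.
x̄₁ − x̄₂ = 115 − 118 = -3.0000; interval -3.0000 ± 6.3451 = (-9.35, 3.35).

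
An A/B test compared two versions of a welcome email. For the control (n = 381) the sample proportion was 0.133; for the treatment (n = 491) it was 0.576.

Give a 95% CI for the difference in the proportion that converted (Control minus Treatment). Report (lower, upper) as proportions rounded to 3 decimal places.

The two standard errors are √(0.1330×0.8670/381) = 0.01740 and √(0.5760×0.4240/491) = 0.02230.
Because the samples are independent, SE_diff = √(0.01740² + 0.02230²) = 0.02829.
Using z* = 1.960 for 95%, ME = 1.960 × 0.02829 = 0.05545.
p̂₁ − p̂₂ = -0.4430; interval -0.4430 ± 0.05545 gives (-0.498, -0.388).

(-0.498, -0.388)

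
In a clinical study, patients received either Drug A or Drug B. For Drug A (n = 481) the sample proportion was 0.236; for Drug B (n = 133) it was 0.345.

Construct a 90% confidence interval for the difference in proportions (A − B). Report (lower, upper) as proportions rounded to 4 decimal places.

(-0.1839, -0.0341)

The two standard errors are √(0.2360×0.7640/481) = 0.01936 and √(0.3450×0.6550/133) = 0.04122.
Because the samples are independent, SE_diff = √(0.01936² + 0.04122²) = 0.04554.
Using z* = 1.645 for 90%, ME = 1.645 × 0.04554 = 0.07491.
p̂₁ − p̂₂ = -0.1090; interval -0.1090 ± 0.07491 gives (-0.1839, -0.0341).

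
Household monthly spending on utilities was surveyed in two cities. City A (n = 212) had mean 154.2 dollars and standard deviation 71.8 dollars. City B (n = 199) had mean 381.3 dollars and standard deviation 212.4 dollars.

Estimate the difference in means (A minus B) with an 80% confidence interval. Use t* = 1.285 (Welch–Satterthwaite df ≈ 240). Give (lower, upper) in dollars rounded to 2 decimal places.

(-247.46, -206.74)

Per-group SEs: s₁/√n₁ = 71.8/√212 = 4.9312, s₂/√n₂ = 212.4/√199 = 15.0566.
Unpooled SE of the difference: √(24.31673344 + 226.70120356) = 15.8435.
Margin of error = t* · SE = 1.285 × 15.8435 = 20.3589.
x̄₁ − x̄₂ = 154.2 − 381.3 = -227.1000.
CI: -227.1000 ± 20.3589 = (-247.46, -206.74).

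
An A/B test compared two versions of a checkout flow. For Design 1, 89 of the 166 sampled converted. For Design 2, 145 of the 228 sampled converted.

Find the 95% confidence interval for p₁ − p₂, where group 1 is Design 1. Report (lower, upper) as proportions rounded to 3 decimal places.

Sample proportions: 89/166 = 0.5361, 145/228 = 0.6360.
Each SE is √(p̂(1−p̂)/n): √(0.5361·0.4639/166) = 0.03871 and √(0.6360·0.3640/228) = 0.03186.
SE(p̂₁ − p̂₂) = √(SE₁² + SE₂²) = √(0.0014984641 + 0.0010150596) = 0.05014, since the two samples are independent.
At 95% confidence z* = 1.960; margin = 1.960 × 0.05014 = 0.09827.
The difference is 0.5361 − 0.6360 = -0.0999, so the interval is -0.0999 ± 0.09827 = (-0.198, -0.002).

(-0.198, -0.002)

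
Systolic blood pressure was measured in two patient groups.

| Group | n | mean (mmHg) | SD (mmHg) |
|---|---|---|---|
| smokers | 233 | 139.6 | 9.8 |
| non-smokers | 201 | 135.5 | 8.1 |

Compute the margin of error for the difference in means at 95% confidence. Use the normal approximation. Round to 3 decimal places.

1.684

Per-group SEs: s₁/√n₁ = 9.8/√233 = 0.6420, s₂/√n₂ = 8.1/√201 = 0.5713.
Unpooled SE of the difference: √(0.412164 + 0.32638369) = 0.8594.
Margin of error = z* · SE = 1.960 × 0.8594 = 1.6844.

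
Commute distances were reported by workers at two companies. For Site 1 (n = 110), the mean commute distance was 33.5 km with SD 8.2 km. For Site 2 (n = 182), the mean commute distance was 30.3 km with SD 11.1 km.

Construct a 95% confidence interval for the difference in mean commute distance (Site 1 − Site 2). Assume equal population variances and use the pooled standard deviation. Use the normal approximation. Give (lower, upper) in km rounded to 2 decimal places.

Pooled variance s_p² = [109·8.2² + 181·11.1²] / (110+182−2) = 102.1730, so s_p = 10.1081.
SE_diff = s_p·√(1/n₁ + 1/n₂) = 10.1081·√(1/110 + 1/182) = 1.2208.
z* = 1.960; margin = 1.960 × 1.2208 = 2.3928.
Difference = 33.5 − 30.3 = 3.2000.
3.2000 ± 2.3928 → (0.81, 5.59).

(0.81, 5.59)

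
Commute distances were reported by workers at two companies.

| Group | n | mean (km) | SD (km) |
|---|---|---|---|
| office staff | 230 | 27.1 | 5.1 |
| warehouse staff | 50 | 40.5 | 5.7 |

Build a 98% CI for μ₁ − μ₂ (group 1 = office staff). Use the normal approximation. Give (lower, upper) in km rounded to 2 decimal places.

SE₁ = s₁/√n₁ = 5.1/√230 = 0.3363; SE₂ = 5.7/√50 = 0.8061.
Independent samples, unequal variances: SE_diff = √(SE₁² + SE₂²) = √(0.11309769 + 0.64979721) = 0.8734.
z* = 2.326, so margin of error = 2.326 × 0.8734 = 2.0315.
Difference in means = 27.1 − 40.5 = -13.4000.
-13.4000 ± 2.0315 → (-15.43, -11.37).

(-15.43, -11.37)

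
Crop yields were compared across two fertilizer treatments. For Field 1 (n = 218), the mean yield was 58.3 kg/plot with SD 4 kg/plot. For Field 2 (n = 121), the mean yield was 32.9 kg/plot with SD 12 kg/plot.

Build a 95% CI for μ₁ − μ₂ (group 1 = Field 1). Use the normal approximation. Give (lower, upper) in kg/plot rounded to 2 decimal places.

(23.20, 27.60)

Standard errors of each mean: 4/√218 = 0.2709 and 12/√121 = 1.0909.
SE(x̄₁ − x̄₂) = √(0.2709² + 1.0909²) = 1.1240 for independent samples with unequal variances.
With z* = 1.960, the margin is 1.960 × 1.1240 = 2.2030.
x̄₁ − x̄₂ = 58.3 − 32.9 = 25.4000; the interval is 25.4000 ± 2.2030 = (23.20, 27.60).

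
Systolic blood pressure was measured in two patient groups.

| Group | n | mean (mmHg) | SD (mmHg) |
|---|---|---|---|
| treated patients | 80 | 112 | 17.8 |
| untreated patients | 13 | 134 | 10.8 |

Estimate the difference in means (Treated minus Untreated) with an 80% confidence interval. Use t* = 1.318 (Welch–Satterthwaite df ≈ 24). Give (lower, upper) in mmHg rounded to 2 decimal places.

Standard errors of each mean: 17.8/√80 = 1.9901 and 10.8/√13 = 2.9954.
SE(x̄₁ − x̄₂) = √(1.9901² + 2.9954²) = 3.5962 for independent samples with unequal variances.
With t* = 1.318, the margin is 1.318 × 3.5962 = 4.7398.
x̄₁ − x̄₂ = 112 − 134 = -22.0000; the interval is -22.0000 ± 4.7398 = (-26.74, -17.26).

(-26.74, -17.26)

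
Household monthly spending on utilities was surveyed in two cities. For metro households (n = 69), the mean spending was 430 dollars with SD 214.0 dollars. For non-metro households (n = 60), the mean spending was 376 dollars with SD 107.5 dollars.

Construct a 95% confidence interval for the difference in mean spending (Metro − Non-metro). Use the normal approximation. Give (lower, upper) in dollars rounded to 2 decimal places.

SE₁ = s₁/√n₁ = 214.0/√69 = 25.7626; SE₂ = 107.5/√60 = 13.8782.
Independent samples, unequal variances: SE_diff = √(SE₁² + SE₂²) = √(663.71155876 + 192.60443524) = 29.2629.
z* = 1.960, so margin of error = 1.960 × 29.2629 = 57.3553.
Difference in means = 430 − 376 = 54.0000.
54.0000 ± 57.3553 → (-3.36, 111.36).

(-3.36, 111.36)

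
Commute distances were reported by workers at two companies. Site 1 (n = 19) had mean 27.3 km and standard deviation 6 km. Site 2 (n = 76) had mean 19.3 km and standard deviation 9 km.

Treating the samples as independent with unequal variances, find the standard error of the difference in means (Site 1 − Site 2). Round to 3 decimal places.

1.721

Standard errors of each mean: 6/√19 = 1.3765 and 9/√76 = 1.0324.
SE(x̄₁ − x̄₂) = √(1.3765² + 1.0324²) = 1.7206 for independent samples with unequal variances.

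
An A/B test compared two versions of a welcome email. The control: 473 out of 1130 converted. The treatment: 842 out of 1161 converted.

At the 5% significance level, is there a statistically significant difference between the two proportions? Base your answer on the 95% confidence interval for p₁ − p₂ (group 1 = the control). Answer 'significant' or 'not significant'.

p̂₁ = 473/1130 = 0.4186 and p̂₂ = 842/1161 = 0.7252.
SE₁ = √(p̂₁(1−p̂₁)/n₁) = √(0.4186·0.5814/1130) = 0.01468; SE₂ = √(0.7252·0.2748/1161) = 0.01310.
Independent samples: SE of the difference = √(SE₁² + SE₂²) = √(0.0002155024 + 0.00017161) = 0.01968.
z* for 95% confidence is 1.960, so the margin of error is 1.960 × 0.01968 = 0.03857.
Point estimate p̂₁ − p̂₂ = 0.4186 − 0.7252 = -0.3066.
-0.3066 ± 0.03857 → (-0.34517, -0.26803).
The interval (-0.34517, -0.26803) does not contain 0, so the difference is significant.

significant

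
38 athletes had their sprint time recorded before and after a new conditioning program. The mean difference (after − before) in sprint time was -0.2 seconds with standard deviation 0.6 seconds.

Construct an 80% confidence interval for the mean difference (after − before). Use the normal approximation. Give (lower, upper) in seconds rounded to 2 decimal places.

(-0.32, -0.08)

Paired design: SE = s_d/√n = 0.6/√38 = 0.0973.
z* = 1.282; margin of error = 1.282 × 0.0973 = 0.1247.
-0.2 ± 0.1247 → (-0.32, -0.08).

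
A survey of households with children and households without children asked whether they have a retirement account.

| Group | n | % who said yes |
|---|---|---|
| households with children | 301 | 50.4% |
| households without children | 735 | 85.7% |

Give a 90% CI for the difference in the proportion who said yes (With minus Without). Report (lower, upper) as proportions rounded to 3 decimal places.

(-0.405, -0.301)

The two standard errors are √(0.5040×0.4960/301) = 0.02882 and √(0.8570×0.1430/735) = 0.01291.
Because the samples are independent, SE_diff = √(0.02882² + 0.01291²) = 0.03158.
Using z* = 1.645 for 90%, ME = 1.645 × 0.03158 = 0.05195.
p̂₁ − p̂₂ = -0.3530; interval -0.3530 ± 0.05195 gives (-0.405, -0.301).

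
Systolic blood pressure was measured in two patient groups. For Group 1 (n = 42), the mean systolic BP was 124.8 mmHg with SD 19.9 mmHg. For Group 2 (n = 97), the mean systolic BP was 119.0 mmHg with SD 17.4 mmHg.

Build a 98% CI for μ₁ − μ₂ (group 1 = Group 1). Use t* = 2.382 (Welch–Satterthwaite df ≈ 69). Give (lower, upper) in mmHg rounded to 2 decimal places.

(-2.64, 14.24)

Per-group SEs: s₁/√n₁ = 19.9/√42 = 3.0706, s₂/√n₂ = 17.4/√97 = 1.7667.
Unpooled SE of the difference: √(9.42858436 + 3.12122889) = 3.5426.
Margin of error = t* · SE = 2.382 × 3.5426 = 8.4385.
x̄₁ − x̄₂ = 124.8 − 119.0 = 5.8000.
CI: 5.8000 ± 8.4385 = (-2.64, 14.24).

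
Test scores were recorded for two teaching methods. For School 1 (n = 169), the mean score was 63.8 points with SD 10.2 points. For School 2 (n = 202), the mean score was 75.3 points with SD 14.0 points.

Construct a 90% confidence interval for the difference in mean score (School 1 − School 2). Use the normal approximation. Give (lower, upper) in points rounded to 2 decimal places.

(-13.57, -9.43)

SE₁ = s₁/√n₁ = 10.2/√169 = 0.7846; SE₂ = 14.0/√202 = 0.9850.
Independent samples, unequal variances: SE_diff = √(SE₁² + SE₂²) = √(0.61559716 + 0.970225) = 1.2593.
z* = 1.645, so margin of error = 1.645 × 1.2593 = 2.0715.
Difference in means = 63.8 − 75.3 = -11.5000.
-11.5000 ± 2.0715 → (-13.57, -9.43).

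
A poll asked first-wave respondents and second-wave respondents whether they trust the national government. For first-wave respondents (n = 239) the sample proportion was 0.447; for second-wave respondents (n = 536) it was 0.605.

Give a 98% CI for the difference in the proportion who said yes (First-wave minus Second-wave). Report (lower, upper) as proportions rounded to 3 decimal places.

Each SE is √(p̂(1−p̂)/n): √(0.4470·0.5530/239) = 0.03216 and √(0.6050·0.3950/536) = 0.02112.
SE(p̂₁ − p̂₂) = √(SE₁² + SE₂²) = √(0.0010342656 + 0.0004460544) = 0.03847, since the two samples are independent.
At 98% confidence z* = 2.326; margin = 2.326 × 0.03847 = 0.08948.
The difference is 0.4470 − 0.6050 = -0.1580, so the interval is -0.1580 ± 0.08948 = (-0.247, -0.069).

(-0.247, -0.069)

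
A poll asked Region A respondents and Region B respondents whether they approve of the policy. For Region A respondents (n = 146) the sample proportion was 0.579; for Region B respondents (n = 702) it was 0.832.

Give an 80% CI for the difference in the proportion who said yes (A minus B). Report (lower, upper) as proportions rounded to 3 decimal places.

(-0.308, -0.198)

The two standard errors are √(0.5790×0.4210/146) = 0.04086 and √(0.8320×0.1680/702) = 0.01411.
Because the samples are independent, SE_diff = √(0.04086² + 0.01411²) = 0.04323.
Using z* = 1.282 for 80%, ME = 1.282 × 0.04323 = 0.05542.
p̂₁ − p̂₂ = -0.2530; interval -0.2530 ± 0.05542 gives (-0.308, -0.198).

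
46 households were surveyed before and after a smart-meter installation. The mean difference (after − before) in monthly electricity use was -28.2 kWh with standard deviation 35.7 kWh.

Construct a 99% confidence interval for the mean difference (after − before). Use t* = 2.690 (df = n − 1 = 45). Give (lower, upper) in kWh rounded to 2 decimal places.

Paired design: SE = s_d/√n = 35.7/√46 = 5.2637.
t* = 2.690; margin of error = 2.690 × 5.2637 = 14.1594.
-28.2 ± 14.1594 → (-42.36, -14.04).

(-42.36, -14.04)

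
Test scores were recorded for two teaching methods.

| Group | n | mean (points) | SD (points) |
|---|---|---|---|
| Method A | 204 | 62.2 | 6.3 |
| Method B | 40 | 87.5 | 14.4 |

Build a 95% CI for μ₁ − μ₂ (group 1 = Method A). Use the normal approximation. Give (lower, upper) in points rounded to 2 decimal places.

Standard errors of each mean: 6.3/√204 = 0.4411 and 14.4/√40 = 2.2768.
SE(x̄₁ − x̄₂) = √(0.4411² + 2.2768²) = 2.3191 for independent samples with unequal variances.
With z* = 1.960, the margin is 1.960 × 2.3191 = 4.5454.
x̄₁ − x̄₂ = 62.2 − 87.5 = -25.3000; the interval is -25.3000 ± 4.5454 = (-29.85, -20.75).

(-29.85, -20.75)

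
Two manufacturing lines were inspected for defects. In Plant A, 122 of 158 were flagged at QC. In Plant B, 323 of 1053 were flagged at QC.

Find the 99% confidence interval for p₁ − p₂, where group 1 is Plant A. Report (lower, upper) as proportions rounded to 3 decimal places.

Sample proportions: 122/158 = 0.7722, 323/1053 = 0.3067.
Each SE is √(p̂(1−p̂)/n): √(0.7722·0.2278/158) = 0.03337 and √(0.3067·0.6933/1053) = 0.01421.
SE(p̂₁ − p̂₂) = √(SE₁² + SE₂²) = √(0.0011135569 + 0.0002019241) = 0.03627, since the two samples are independent.
At 99% confidence z* = 2.576; margin = 2.576 × 0.03627 = 0.09343.
The difference is 0.7722 − 0.3067 = 0.4655, so the interval is 0.4655 ± 0.09343 = (0.372, 0.559).

(0.372, 0.559)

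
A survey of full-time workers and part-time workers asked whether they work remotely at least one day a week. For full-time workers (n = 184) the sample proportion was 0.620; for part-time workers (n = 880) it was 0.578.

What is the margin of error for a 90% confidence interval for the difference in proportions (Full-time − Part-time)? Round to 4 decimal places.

0.0649

SE₁ = √(p̂₁(1−p̂₁)/n₁) = √(0.6200·0.3800/184) = 0.03578; SE₂ = √(0.5780·0.4220/880) = 0.01665.
Independent samples: SE of the difference = √(SE₁² + SE₂²) = √(0.0012802084 + 0.0002772225) = 0.03946.
z* for 90% confidence is 1.645, so the margin of error is 1.645 × 0.03946 = 0.06491.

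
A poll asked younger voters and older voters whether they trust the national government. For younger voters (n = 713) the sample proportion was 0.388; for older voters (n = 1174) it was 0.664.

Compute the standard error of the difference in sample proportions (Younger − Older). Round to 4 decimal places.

The two standard errors are √(0.3880×0.6120/713) = 0.01825 and √(0.6640×0.3360/1174) = 0.01379.
Because the samples are independent, SE_diff = √(0.01825² + 0.01379²) = 0.02287.

0.0229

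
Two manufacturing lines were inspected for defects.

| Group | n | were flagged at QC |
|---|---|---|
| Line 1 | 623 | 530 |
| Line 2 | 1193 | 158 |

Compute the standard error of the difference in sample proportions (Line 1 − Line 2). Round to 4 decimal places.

Sample proportions: 530/623 = 0.8507, 158/1193 = 0.1324.
Each SE is √(p̂(1−p̂)/n): √(0.8507·0.1493/623) = 0.01428 and √(0.1324·0.8676/1193) = 0.00981.
SE(p̂₁ − p̂₂) = √(SE₁² + SE₂²) = √(0.0002039184 + 0.0000962361) = 0.01732, since the two samples are independent.

0.0173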